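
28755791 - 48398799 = -19643008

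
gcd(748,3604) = 68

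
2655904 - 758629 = 1897275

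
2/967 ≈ 0.00207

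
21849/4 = 5462+1/4 = 5462.25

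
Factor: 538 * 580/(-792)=-1 * 3^(-2) * 5^1 * 11^(-1) * 29^1 * 269^1=-39005/99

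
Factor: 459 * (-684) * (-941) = 2^2 * 3^5 * 17^1 * 19^1 * 941^1 = 295432596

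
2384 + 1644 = 4028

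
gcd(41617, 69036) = 1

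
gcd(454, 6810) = 454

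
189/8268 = 63/2756 ≈ 0.0229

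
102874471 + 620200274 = 723074745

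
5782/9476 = 2891/4738 ≈ 0.610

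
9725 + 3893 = 13618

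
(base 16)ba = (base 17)ag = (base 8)272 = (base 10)186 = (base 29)6c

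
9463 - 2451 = 7012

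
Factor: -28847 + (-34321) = -1 * 2^6 * 3^1 * 7^1 * 47^1 = -63168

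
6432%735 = 552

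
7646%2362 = 560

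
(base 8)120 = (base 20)40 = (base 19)44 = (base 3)2222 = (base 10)80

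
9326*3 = 27978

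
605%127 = 97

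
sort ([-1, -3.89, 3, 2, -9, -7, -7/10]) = [-9, -7, -3.89, -1, -7/10, 2, 3]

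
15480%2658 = 2190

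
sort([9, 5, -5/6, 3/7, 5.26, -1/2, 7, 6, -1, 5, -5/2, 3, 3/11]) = [-5/2, -1, -5/6, -1/2, 3/11, 3/7, 3, 5, 5, 5.26, 6, 7, 9]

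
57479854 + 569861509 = 627341363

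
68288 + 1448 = 69736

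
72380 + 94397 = 166777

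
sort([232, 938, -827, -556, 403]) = [-827, -556, 232, 403, 938]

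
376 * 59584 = 22403584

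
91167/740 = 123+147/740 ≈ 123.20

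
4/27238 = 2/13619≈0.000147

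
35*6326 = 221410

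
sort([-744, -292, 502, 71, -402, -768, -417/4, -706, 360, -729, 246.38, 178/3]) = [-768, -744, -729, -706, -402, -292, -417/4, 178/3, 71, 246.38, 360, 502]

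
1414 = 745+669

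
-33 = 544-577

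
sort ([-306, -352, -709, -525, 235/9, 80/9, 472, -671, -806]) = [-806, -709, -671, -525, -352, -306, 80/9, 235/9, 472]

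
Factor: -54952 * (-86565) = 2^3 * 3^1 * 5^1 * 29^1 * 199^1 * 6869^1 = 4756919880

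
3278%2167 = 1111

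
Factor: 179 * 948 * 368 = 2^6 * 3^1 * 23^1 * 79^1 * 179^1 = 62446656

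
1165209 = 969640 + 195569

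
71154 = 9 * 7906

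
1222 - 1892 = -670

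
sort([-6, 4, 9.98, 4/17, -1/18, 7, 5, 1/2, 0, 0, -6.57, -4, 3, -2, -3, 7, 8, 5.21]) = [-6.57, -6, -4, -3, -2, -1/18, 0, 0, 4/17, 1/2, 3, 4, 5, 5.21, 7, 7, 8, 9.98]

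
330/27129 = 110/9043 ≈ 0.0122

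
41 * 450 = 18450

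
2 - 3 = -1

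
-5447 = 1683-7130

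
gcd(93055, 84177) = 1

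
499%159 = 22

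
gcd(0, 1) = 1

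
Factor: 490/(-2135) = -1*2^1*7^1*61^(-1) = -14/61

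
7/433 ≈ 0.0162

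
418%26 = 2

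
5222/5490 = 2611/2745 ≈ 0.951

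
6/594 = 1/99 ≈ 0.0101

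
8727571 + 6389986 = 15117557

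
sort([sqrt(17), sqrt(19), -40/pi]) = [-40/pi, sqrt(17), sqrt(19)]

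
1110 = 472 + 638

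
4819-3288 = 1531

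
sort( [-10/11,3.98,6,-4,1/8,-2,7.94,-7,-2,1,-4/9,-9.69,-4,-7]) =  [-9.69,-7,-7,-4,-4,-2,-2,-10/11,-4/9,1/8,1,3.98,6,7.94]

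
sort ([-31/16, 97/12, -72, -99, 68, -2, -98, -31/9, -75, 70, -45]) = [-99, -98, -75, -72, -45, -31/9, -2, -31/16, 97/12, 68, 70]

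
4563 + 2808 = 7371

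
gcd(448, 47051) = 1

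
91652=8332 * 11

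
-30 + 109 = 79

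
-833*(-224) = 186592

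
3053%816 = 605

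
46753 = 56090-9337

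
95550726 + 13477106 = 109027832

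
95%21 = 11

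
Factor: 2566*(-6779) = -1*2^1*1283^1*6779^1 = -17394914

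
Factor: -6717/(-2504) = 2^(-3)*3^1*313^(-1)*2239^1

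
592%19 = 3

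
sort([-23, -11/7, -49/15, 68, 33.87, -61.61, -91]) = [-91, -61.61, -23, -49/15, -11/7, 33.87, 68]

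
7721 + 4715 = 12436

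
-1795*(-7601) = 13643795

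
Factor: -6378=-1*2^1*3^1*1063^1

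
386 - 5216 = -4830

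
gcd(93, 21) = 3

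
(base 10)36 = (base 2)100100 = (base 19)1h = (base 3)1100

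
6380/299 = 21 + 101/299 ≈ 21.34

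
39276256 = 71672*548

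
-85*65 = -5525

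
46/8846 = 23/4423 ≈ 0.00520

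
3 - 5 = -2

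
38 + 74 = 112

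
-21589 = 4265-25854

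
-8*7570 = -60560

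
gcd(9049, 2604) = 1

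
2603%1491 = 1112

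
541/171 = 3 + 28/171 ≈ 3.16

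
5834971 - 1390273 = 4444698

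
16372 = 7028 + 9344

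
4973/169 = 29 + 72/169 ≈ 29.43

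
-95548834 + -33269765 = -128818599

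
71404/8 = 17851/2 = 8925.50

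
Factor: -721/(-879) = 3^(-1) * 7^1 * 103^1 * 293^(-1)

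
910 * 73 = 66430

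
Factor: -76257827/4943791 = -1*41^1*83^1*797^(-1)*6203^(-1)*22409^1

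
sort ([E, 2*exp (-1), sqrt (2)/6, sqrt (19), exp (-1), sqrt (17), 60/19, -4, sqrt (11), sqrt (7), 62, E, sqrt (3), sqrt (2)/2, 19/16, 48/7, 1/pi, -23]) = [-23, -4, sqrt (2)/6, 1/pi, exp (-1), sqrt (2)/2, 2*exp (-1), 19/16, sqrt (3), sqrt (7), E, E, 60/19, sqrt (11), sqrt (17), sqrt (19), 48/7, 62]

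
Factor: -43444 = -1 * 2^2 * 10861^1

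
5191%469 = 32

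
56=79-23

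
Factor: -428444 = -1 * 2^2 * 23^1 * 4657^1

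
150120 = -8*(-18765)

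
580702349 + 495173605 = 1075875954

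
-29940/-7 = 4277 + 1/7 ≈ 4277.14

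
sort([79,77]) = [77,79]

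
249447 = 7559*33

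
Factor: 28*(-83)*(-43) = 2^2*7^1*43^1*83^1 = 99932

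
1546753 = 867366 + 679387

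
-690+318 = -372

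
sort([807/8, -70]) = [-70, 807/8]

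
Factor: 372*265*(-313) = -1*2^2*3^1*5^1*31^1*53^1*313^1 = -30855540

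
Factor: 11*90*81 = 2^1*3^6*5^1*11^1 = 80190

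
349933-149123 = 200810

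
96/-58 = -1-19/29 ≈ -1.66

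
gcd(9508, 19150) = 2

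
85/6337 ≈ 0.0134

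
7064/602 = 11+221/301 ≈ 11.73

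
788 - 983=-195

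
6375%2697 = 981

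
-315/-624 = 105/208≈0.505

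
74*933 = 69042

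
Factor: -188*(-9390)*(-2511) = -1*2^3*3^5*5^1*31^1*47^1*313^1 = -4432718520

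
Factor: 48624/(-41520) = -1 * 5^(-1) * 173^(-1) * 1013^1 = -1013/865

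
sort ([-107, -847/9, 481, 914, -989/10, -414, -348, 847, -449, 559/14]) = [-449, -414, -348, -107, -989/10, -847/9, 559/14, 481, 847, 914]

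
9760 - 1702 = 8058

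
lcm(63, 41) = 2583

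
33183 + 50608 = 83791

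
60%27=6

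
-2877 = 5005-7882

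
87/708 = 29/236 ≈ 0.123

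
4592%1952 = 688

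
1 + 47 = 48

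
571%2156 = 571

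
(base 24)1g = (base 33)17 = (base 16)28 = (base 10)40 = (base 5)130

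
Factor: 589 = 19^1*31^1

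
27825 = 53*525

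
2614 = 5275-2661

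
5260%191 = 103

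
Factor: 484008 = 2^3*3^1*7^1*43^1*67^1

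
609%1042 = 609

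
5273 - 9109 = -3836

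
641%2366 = 641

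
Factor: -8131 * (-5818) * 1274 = 2^2 * 7^2 * 13^1 * 47^1 * 173^1 * 2909^1 = 60268045292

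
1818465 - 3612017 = -1793552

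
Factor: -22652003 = -1*11^1*2059273^1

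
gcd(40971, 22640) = 1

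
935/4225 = 187/845 ≈ 0.221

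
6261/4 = 1565 + 1/4 = 1565.25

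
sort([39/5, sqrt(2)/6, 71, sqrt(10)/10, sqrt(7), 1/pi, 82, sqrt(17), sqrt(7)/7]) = [sqrt(2)/6, sqrt(10)/10, 1/pi, sqrt(7)/7, sqrt(7), sqrt(17), 39/5, 71, 82]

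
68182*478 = 32590996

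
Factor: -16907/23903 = -1*29^1*41^(-1) = -29/41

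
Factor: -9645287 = -1 * 43^1 * 224309^1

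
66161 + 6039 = 72200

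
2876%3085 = 2876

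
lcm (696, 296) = 25752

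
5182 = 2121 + 3061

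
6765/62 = 109 + 7/62 ≈ 109.11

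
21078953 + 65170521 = 86249474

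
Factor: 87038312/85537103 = 2^3*3739^(-1)*22877^(-1)*10879789^1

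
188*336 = 63168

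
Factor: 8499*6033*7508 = 2^2*3^2*1877^1*2011^1*2833^1 = 384968698236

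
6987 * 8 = 55896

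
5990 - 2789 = 3201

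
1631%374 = 135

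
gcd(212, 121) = 1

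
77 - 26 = 51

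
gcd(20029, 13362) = 1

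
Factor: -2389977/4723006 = -1 * 2^ (-1) * 3^2 * 29^1 * 9157^1 * 2361503^ (-1) 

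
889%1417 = 889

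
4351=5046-695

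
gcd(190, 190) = 190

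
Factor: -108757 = -1*11^1*9887^1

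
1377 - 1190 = 187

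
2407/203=83/7 ≈ 11.86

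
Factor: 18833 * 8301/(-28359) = -1 * 3^(-1) * 23^(-1) * 37^1 * 137^(-1) * 509^1 * 2767^1 = -52110911/9453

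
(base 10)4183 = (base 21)9a4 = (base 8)10127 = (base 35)3ei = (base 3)12201221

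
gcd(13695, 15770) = 415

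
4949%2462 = 25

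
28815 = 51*565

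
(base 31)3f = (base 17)66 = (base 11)99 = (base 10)108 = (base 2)1101100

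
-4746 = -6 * 791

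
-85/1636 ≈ -0.0520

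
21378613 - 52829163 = -31450550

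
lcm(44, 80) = 880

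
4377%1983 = 411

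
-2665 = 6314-8979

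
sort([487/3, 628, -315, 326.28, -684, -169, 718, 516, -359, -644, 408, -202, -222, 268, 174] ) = [-684, -644, -359, -315, -222, -202, -169, 487/3, 174, 268, 326.28, 408, 516, 628, 718] 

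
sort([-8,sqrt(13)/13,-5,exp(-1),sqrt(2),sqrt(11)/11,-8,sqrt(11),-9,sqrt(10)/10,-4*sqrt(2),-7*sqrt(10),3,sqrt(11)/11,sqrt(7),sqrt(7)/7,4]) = [-7*sqrt(10),-9,-8,-8,-4*sqrt(2),-5,sqrt(13)/13,sqrt(11)/11,sqrt(11)/11,sqrt(10)/10,exp(-1),sqrt(7)/7,sqrt(2),sqrt(7),3,sqrt(11),4]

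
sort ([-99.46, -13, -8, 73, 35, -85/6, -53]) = [-99.46, -53, -85/6, -13, -8, 35, 73]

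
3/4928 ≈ 0.000609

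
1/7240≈0.000138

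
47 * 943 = 44321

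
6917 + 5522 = 12439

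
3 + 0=3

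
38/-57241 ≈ -0.000664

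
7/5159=1/737 ≈ 0.00136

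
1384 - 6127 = -4743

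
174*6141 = 1068534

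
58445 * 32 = 1870240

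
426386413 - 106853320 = 319533093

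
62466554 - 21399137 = 41067417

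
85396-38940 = 46456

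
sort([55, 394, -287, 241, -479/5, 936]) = [-287, -479/5, 55, 241, 394, 936]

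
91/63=13/9 ≈ 1.44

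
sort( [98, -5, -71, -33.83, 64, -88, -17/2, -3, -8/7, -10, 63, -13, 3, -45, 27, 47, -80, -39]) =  [-88, -80, -71, -45, -39, -33.83, -13, -10, -17/2, -5, -3, -8/7, 3, 27, 47, 63, 64, 98]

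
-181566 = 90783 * (-2)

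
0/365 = 0 = 0.00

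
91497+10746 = 102243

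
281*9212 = 2588572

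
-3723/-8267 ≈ 0.450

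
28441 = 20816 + 7625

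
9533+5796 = 15329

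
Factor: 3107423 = 11^1 * 282493^1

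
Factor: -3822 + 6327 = 3^1 * 5^1 * 167^1 = 2505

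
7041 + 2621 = 9662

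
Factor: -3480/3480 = -1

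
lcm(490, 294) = 1470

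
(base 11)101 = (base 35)3h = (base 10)122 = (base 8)172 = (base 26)4i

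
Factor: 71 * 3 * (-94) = -1 * 2^1 * 3^1 * 47^1 * 71^1 = -20022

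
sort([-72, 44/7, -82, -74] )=[-82, -74, -72, 44/7] 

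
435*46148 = 20074380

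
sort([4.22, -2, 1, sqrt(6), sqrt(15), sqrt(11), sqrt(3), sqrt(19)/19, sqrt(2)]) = [-2, sqrt(19)/19, 1, sqrt(2), sqrt(3), sqrt(6), sqrt(11), sqrt(15), 4.22]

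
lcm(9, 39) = 117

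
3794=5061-1267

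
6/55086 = 1/9181 ≈ 0.000109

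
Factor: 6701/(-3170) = -1 * 2^(-1) * 5^(-1) * 317^(-1) * 6701^1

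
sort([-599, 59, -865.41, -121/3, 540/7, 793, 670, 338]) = [-865.41, -599, -121/3, 59, 540/7, 338, 670, 793]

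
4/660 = 1/165 ≈ 0.00606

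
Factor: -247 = -1 * 13^1 * 19^1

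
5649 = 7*807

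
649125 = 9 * 72125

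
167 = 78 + 89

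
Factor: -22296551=-1*22296551^1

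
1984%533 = 385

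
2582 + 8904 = 11486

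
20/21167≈0.000945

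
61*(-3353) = -204533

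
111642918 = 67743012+43899906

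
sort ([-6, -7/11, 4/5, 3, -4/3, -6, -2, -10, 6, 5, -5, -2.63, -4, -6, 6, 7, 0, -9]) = [-10, -9, -6, -6, -6, -5, -4, -2.63, -2, -4/3, -7/11, 0, 4/5, 3, 5, 6, 6, 7]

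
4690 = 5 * 938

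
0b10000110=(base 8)206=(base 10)134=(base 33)42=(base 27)4q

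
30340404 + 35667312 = 66007716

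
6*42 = 252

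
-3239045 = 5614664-8853709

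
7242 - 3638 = 3604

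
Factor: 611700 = 2^2 * 3^1 * 5^2 * 2039^1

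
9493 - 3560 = 5933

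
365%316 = 49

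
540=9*60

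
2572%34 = 22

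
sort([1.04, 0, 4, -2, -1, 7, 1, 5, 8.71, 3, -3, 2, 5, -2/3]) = [-3, -2, -1, -2/3, 0, 1, 1.04, 2, 3, 4, 5, 5, 7, 8.71]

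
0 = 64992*0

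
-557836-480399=-1038235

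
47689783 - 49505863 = -1816080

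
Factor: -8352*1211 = -1*2^5*3^2*7^1*29^1*173^1 = -10114272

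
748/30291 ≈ 0.0247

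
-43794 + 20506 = -23288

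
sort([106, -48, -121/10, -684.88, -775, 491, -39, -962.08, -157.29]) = [-962.08, -775, -684.88, -157.29, -48, -39, -121/10, 106, 491]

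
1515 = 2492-977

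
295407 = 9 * 32823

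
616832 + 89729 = 706561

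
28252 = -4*(-7063)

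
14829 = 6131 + 8698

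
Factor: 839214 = 2^1*3^3*15541^1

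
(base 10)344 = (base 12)248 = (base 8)530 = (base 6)1332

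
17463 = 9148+8315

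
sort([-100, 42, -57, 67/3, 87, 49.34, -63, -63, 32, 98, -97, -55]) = [-100, -97, -63, -63, -57, -55, 67/3, 32, 42, 49.34, 87, 98]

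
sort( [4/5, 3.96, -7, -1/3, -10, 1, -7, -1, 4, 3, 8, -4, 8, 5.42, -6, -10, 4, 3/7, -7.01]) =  [-10, -10, -7.01, -7, -7, -6, -4, -1, -1/3, 3/7, 4/5, 1, 3, 3.96, 4, 4, 5.42, 8, 8]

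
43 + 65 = 108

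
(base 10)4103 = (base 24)72n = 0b1000000000111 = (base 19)b6i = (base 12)245b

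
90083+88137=178220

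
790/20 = 39+1/2 = 39.50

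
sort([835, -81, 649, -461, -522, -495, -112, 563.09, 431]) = [-522, -495, -461, -112, -81, 431, 563.09, 649, 835]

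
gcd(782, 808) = 2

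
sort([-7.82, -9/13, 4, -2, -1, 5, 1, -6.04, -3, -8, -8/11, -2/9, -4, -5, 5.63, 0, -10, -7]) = [-10, -8, -7.82, -7, -6.04, -5, -4, -3, -2, -1, -8/11, -9/13, -2/9, 0, 1, 4, 5, 5.63]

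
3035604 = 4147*732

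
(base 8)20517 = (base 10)8527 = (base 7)33601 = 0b10000101001111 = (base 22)hdd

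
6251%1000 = 251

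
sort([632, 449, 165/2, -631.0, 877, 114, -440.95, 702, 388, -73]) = [-631.0, -440.95, -73, 165/2, 114, 388, 449, 632, 702, 877]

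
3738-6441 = -2703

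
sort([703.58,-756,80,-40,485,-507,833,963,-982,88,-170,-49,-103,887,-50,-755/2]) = [-982,-756,-507,-755/2,-170,-103,-50,-49,-40,80,88,485,703.58,833,887,963]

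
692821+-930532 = -237711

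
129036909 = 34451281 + 94585628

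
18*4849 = 87282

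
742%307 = 128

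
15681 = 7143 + 8538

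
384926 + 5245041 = 5629967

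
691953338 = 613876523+78076815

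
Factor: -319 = -1 * 11^1 * 29^1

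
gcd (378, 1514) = 2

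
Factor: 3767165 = 5^1*73^1*10321^1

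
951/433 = 2 + 85/433 ≈ 2.20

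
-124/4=-31=-31.00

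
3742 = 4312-570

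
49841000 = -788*(-63250)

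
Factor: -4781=-1 * 7^1 * 683^1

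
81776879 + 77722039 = 159498918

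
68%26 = 16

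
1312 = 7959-6647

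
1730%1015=715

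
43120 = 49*880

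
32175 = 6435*5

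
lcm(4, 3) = 12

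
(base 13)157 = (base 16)f1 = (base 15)111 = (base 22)al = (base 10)241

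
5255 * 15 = 78825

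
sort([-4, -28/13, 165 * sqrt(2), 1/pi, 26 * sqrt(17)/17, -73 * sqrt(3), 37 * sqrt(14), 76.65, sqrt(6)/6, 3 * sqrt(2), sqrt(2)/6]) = [-73 * sqrt(3), -4, -28/13, sqrt(2)/6, 1/pi, sqrt(6)/6, 3 * sqrt(2), 26 * sqrt(17)/17, 76.65, 37 * sqrt(14), 165 * sqrt(2)]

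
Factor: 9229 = 11^1*839^1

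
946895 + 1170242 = 2117137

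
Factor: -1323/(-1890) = 2^(-1) * 5^(-1) * 7^1 = 7/10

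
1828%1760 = 68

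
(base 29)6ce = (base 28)6p4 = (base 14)1d84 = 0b1010100100000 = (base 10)5408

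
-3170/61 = -51 - 59/61 ≈ -51.97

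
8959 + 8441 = 17400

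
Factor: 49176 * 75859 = 2^3 * 3^2 * 7^1 * 683^1 * 10837^1 = 3730442184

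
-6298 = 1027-7325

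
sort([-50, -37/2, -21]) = [-50, -21, -37/2]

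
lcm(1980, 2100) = 69300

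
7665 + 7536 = 15201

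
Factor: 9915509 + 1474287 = 2^2*11^1*17^1*15227^1 = 11389796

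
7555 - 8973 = -1418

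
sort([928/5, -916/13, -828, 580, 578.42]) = [-828, -916/13, 928/5, 578.42, 580]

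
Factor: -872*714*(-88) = 2^7*3^1*7^1*11^1*17^1*109^1 = 54789504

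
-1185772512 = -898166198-287606314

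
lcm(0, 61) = 0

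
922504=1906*484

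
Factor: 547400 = 2^3*5^2*7^1*17^1*23^1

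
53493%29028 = 24465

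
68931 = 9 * 7659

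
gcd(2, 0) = 2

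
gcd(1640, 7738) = 2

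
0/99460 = 0 = 0.00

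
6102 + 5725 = 11827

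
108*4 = 432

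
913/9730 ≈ 0.0938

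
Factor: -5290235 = -1*5^1*59^1*79^1*227^1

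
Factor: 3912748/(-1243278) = -1 * 2^1 * 3^(-2) * 7^2 * 17^(-2) * 239^(-1) * 19963^1 = -1956374/621639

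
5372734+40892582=46265316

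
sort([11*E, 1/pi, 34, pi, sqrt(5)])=[1/pi, sqrt(5), pi, 11*E, 34]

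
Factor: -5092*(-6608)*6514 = 2^7*7^1*19^1*59^1*67^1*3257^1 = 219182655104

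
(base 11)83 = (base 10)91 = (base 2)1011011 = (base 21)47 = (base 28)37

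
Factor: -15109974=-1 * 2^1 * 3^2 * 11^1 * 17^1 * 67^2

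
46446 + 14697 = 61143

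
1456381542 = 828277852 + 628103690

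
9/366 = 3/122 ≈ 0.0246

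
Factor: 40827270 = 2^1*3^1*5^1*11^1*123719^1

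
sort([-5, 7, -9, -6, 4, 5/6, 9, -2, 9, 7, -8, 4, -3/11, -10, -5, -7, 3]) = [-10, -9, -8, -7, -6, -5, -5, -2, -3/11, 5/6, 3, 4, 4, 7, 7, 9, 9]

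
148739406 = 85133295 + 63606111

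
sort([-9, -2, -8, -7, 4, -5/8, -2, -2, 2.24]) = [-9, -8, -7, -2, -2, -2, -5/8, 2.24, 4]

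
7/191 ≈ 0.0366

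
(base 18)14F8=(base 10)7406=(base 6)54142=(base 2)1110011101110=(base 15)22DB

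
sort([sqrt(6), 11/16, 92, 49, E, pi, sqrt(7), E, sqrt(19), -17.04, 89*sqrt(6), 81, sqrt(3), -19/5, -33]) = [-33, -17.04, -19/5, 11/16, sqrt(3), sqrt(6), sqrt(7), E, E, pi, sqrt(19), 49, 81, 92, 89*sqrt(6)]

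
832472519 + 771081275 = 1603553794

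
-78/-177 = 26/59 ≈ 0.441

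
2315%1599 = 716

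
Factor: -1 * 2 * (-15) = 2^1 * 3^1 * 5^1 = 30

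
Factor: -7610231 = -1*7610231^1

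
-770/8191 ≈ -0.0940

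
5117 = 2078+3039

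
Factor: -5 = -1 * 5^1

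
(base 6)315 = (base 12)9b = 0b1110111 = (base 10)119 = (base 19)65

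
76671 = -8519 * (-9)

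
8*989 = 7912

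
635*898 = 570230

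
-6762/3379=-2 - 4/3379 ≈ -2.00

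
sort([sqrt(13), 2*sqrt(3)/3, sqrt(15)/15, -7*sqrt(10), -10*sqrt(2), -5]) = [-7*sqrt(10), -10*sqrt(2), -5, sqrt(15)/15, 2*sqrt(3)/3, sqrt(13)]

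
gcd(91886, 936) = 2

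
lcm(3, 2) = 6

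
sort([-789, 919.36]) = [-789, 919.36]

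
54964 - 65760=-10796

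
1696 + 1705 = 3401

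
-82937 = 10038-92975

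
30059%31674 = 30059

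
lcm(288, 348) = 8352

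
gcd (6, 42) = 6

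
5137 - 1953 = 3184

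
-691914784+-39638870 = -731553654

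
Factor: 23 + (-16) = 7^1 = 7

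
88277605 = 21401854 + 66875751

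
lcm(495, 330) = 990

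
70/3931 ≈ 0.0178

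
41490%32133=9357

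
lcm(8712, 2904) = 8712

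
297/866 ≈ 0.343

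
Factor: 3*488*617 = 2^3*3^1*61^1*617^1 = 903288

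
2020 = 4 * 505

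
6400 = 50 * 128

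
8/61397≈0.000130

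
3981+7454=11435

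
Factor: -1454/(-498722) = 7^(-3) = 1/343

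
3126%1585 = 1541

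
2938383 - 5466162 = -2527779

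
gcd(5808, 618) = 6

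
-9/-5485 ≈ 0.00164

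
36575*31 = 1133825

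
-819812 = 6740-826552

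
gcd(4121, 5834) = 1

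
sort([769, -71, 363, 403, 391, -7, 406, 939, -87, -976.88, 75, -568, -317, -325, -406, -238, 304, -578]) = [-976.88, -578, -568, -406, -325, -317, -238, -87, -71, -7, 75, 304, 363, 391, 403, 406, 769, 939]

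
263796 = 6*43966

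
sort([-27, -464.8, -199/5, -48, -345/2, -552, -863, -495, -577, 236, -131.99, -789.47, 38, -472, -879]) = [-879, -863, -789.47, -577, -552, -495, -472, -464.8, -345/2, -131.99, -48, -199/5, -27, 38, 236]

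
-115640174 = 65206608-180846782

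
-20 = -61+41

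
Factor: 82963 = 82963^1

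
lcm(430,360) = 15480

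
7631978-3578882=4053096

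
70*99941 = 6995870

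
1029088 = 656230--372858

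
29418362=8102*3631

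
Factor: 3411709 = 7^1*487387^1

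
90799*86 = 7808714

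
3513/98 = 35 + 83/98 ≈ 35.85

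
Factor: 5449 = 5449^1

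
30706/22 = 15353/11 ≈ 1395.73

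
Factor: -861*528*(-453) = 2^4*3^3*7^1*11^1*41^1*151^1 = 205937424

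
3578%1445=688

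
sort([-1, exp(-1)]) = [-1, exp(-1)]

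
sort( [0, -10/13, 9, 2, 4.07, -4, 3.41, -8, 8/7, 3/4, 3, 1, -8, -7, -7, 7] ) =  [-8, -8, -7, -7, -4, -10/13, 0, 3/4, 1, 8/7, 2, 3, 3.41, 4.07, 7, 9] 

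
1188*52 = 61776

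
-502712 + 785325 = 282613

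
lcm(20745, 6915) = 20745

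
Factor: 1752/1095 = 2^3*5^(-1) = 8/5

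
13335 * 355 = 4733925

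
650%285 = 80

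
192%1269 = 192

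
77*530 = 40810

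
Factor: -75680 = -1*2^5*5^1*11^1*43^1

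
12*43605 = 523260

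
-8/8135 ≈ -0.000983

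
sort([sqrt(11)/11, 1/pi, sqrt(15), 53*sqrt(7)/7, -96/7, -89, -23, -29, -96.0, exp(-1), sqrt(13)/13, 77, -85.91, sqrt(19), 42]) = [-96.0, -89, -85.91, -29, -23, -96/7, sqrt(13)/13, sqrt(11)/11, 1/pi, exp(-1), sqrt(15), sqrt(19), 53*sqrt(7)/7, 42, 77]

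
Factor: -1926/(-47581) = 2^1 * 3^2 * 107^1 * 47581^(-1)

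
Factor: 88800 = 2^5*3^1*5^2*37^1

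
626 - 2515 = -1889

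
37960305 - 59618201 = -21657896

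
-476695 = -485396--8701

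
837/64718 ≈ 0.0129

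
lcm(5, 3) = 15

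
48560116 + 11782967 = 60343083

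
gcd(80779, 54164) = 1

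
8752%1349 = 658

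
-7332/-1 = 7332 = 7332.00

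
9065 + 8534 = 17599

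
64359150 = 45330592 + 19028558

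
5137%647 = 608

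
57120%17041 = 5997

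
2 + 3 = 5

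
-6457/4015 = -1 - 222/365 ≈ -1.61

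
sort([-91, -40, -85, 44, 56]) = [-91, -85, -40, 44, 56]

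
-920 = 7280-8200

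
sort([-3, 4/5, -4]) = [-4, -3, 4/5]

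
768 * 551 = 423168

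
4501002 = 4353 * 1034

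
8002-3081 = 4921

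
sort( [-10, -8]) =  [-10, -8]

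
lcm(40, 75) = 600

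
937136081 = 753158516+183977565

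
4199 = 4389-190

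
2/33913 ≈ 0.0000590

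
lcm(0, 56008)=0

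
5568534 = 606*9189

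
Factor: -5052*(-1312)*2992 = 2^11*3^1*11^1*17^1*41^1*421^1 = 19831646208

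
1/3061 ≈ 0.000327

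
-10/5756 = -5/2878 ≈ -0.00174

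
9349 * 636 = 5945964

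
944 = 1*944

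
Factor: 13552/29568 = 2^(-3)*3^(-1)*11^1 = 11/24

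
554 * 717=397218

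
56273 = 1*56273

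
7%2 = 1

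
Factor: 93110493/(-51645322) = -1*2^(-1)*3^1*7^1*41^(-1)*43^(-1)*97^(-1)*151^(-1)*4433833^1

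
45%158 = 45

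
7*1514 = 10598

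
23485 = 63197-39712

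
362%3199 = 362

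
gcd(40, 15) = 5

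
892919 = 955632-62713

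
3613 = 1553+2060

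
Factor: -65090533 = -1 * 65090533^1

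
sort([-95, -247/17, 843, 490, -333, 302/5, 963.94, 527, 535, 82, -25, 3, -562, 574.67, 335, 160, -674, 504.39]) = [-674, -562, -333, -95, -25, -247/17, 3, 302/5, 82, 160, 335, 490, 504.39, 527, 535, 574.67, 843, 963.94]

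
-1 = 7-8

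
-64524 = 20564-85088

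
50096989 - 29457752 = 20639237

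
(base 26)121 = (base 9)1000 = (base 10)729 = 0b1011011001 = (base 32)mp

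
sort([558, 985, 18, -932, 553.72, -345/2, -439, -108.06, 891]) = [-932, -439, -345/2, -108.06, 18, 553.72, 558, 891, 985]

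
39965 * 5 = 199825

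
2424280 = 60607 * 40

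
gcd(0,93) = 93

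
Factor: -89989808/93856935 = -1*2^4*3^(-1)*5^(-1)*487^1*11549^1*6257129^(-1)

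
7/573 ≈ 0.0122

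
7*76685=536795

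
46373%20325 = 5723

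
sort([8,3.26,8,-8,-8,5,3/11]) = [-8,-8,3/11,3.26,5,8,8]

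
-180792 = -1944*93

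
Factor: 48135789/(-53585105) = -1*3^4*5^(-1)*7^(-1)*13^1*2689^1*90059^(-1) = -2831517/3152065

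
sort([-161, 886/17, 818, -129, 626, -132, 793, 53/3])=[-161, -132, -129, 53/3, 886/17, 626, 793, 818]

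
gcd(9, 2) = 1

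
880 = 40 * 22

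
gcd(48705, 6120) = 255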